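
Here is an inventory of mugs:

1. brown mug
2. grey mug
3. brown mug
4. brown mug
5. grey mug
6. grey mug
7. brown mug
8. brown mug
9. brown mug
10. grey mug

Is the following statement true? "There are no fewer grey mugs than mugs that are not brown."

|grey mugs| = 4.
|mugs that are not brown| = 4.
The claim requires 4 ≥ 4, which holds.

True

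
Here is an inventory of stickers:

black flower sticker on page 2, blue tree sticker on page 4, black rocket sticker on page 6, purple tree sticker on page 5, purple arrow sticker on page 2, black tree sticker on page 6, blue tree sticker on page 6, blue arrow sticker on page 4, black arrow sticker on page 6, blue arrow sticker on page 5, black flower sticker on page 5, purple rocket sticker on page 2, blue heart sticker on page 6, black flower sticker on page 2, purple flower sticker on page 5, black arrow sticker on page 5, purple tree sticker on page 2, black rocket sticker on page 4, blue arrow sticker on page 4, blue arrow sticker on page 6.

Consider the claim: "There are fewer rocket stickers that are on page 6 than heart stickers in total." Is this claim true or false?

False

|rocket stickers on page 6| = 1.
|heart stickers| = 1.
The claim requires 1 < 1, which does not hold.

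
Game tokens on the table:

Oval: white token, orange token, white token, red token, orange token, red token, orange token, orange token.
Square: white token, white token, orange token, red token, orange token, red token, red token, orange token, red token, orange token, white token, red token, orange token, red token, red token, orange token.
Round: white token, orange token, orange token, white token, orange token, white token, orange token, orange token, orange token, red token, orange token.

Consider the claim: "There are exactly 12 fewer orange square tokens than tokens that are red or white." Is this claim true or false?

True

|orange square tokens| = 6.
|tokens that are red or white| = 18.
The claim requires 18 − 6 (= 12) to equal 12, which holds.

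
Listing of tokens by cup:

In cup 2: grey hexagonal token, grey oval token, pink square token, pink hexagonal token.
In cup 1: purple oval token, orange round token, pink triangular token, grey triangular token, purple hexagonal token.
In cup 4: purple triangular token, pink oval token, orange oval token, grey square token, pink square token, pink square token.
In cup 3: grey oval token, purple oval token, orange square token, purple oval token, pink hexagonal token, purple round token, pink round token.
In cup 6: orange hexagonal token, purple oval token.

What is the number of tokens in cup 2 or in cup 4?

10

in cup 2: 4; in cup 4: 6; together 4 + 6 = 10.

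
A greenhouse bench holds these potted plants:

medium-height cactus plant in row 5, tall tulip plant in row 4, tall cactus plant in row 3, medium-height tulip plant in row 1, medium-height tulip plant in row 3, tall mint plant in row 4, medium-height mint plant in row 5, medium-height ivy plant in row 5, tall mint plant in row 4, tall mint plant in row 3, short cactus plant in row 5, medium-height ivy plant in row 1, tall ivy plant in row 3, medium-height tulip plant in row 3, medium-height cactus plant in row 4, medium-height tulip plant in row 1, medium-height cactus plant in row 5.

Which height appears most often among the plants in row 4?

Counts by height (restricted to plants in row 4): tall 3, medium-height 1.
The maximum is 3, held uniquely by tall.

tall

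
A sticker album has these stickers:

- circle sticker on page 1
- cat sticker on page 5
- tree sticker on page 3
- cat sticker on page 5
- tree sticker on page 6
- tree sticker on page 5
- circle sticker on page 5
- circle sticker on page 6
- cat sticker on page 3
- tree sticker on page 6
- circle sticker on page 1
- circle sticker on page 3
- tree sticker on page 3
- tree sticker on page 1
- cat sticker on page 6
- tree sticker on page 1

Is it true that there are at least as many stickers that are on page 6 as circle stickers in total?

There are 4 stickers on page 6.
There are 5 circle stickers.
The claim requires 4 ≥ 5, which does not hold.

False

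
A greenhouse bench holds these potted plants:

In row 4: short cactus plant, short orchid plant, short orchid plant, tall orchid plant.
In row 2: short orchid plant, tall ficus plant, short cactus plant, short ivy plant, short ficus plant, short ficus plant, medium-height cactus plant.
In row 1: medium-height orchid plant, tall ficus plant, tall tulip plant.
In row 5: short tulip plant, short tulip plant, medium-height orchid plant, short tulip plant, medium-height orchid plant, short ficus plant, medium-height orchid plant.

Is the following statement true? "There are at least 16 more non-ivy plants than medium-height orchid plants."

There are 20 non-ivy plants.
There are 4 medium-height orchid plants.
The claim requires 20 − 4 = 16 ≥ 16, which holds.

True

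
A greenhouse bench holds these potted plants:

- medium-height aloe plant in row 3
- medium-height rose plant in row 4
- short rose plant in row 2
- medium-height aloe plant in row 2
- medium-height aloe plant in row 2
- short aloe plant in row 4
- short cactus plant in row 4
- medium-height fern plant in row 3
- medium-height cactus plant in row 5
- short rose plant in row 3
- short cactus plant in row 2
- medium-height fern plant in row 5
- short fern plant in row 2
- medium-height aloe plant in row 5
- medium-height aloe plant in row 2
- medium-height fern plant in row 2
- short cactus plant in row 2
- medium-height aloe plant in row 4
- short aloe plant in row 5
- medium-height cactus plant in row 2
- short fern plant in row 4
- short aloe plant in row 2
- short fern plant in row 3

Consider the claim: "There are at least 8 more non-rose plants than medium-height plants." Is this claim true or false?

non-rose plants: 20.
medium-height plants: 12.
The claim requires 20 − 12 = 8 ≥ 8, which holds.

True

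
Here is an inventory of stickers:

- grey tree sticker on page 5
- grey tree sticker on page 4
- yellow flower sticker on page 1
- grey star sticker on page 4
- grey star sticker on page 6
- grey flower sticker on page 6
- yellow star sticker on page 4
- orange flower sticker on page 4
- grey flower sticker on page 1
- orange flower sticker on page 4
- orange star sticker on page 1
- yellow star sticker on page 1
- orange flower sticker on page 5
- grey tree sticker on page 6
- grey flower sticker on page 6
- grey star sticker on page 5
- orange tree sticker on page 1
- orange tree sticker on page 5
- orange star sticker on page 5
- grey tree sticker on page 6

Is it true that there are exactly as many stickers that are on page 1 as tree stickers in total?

There are 5 stickers on page 1.
There are 6 tree stickers.
The claim requires 5 = 6, which does not hold.

False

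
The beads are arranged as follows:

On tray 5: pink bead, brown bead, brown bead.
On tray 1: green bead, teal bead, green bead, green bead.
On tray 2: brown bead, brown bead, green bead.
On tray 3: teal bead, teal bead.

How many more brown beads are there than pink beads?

3

brown beads: 4.
pink beads: 1.
4 − 1 = 3.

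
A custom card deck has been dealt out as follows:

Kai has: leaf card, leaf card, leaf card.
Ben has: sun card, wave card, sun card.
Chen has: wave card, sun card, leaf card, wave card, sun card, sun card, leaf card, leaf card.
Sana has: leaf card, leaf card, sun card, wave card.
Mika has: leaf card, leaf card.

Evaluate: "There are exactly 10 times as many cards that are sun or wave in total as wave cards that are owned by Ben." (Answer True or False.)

True

There are 10 cards that are sun or wave.
Count of wave cards owned by Ben: 1.
The claim requires 10 = 10 × 1 = 10, which holds.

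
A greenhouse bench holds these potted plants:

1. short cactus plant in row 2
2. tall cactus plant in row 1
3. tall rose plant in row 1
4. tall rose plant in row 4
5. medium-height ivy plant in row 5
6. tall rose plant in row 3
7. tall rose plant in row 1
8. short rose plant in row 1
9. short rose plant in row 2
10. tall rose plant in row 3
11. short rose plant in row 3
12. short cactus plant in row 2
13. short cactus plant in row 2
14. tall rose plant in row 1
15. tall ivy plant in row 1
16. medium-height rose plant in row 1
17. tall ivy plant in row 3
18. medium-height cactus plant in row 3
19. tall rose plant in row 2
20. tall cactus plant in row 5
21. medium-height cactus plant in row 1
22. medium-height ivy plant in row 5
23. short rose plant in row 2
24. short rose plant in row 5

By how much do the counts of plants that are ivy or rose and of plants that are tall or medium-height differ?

1

plants that are ivy or rose: 17. plants that are tall or medium-height: 16.
|17 − 16| = 17 − 16 = 1.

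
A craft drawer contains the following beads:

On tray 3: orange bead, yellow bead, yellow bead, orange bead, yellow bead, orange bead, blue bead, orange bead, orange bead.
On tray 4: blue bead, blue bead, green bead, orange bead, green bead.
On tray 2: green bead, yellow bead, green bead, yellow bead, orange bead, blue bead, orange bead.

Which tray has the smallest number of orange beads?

tray 4

Counts by tray (restricted to orange beads): tray 3→5, tray 2→2, tray 4→1.
The minimum is 1, held uniquely by tray 4.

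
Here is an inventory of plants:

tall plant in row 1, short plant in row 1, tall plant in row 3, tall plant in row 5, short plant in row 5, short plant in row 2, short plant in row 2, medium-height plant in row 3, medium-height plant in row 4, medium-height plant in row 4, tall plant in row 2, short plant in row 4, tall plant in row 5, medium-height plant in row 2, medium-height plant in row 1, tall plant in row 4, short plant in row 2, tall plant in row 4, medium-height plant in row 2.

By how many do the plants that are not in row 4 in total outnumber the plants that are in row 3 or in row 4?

7

plants that are not in row 4: 14.
plants in row 3 or in row 4: 7.
14 − 7 = 7.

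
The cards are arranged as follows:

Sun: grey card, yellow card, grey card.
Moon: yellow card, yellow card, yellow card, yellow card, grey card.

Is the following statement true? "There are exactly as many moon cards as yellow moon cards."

False

|moon cards| = 5.
|yellow moon cards| = 4.
The claim requires 5 = 4, which does not hold.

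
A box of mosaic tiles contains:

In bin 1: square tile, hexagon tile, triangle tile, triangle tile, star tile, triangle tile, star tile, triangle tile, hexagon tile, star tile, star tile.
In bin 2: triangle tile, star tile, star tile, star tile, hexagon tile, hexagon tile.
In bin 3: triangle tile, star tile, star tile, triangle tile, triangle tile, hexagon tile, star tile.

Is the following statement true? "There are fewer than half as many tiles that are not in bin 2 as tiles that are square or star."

False

There are 18 tiles that are not in bin 2.
There are 11 tiles that are square or star.
The claim requires 2 × 18 = 36 < 11, which does not hold.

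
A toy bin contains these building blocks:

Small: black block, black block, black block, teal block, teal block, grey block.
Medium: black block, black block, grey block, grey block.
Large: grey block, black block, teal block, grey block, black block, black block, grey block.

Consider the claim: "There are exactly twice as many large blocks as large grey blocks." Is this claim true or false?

There are 7 large blocks.
There are 3 large grey blocks.
The claim requires 7 = 2 × 3 = 6, which does not hold.

False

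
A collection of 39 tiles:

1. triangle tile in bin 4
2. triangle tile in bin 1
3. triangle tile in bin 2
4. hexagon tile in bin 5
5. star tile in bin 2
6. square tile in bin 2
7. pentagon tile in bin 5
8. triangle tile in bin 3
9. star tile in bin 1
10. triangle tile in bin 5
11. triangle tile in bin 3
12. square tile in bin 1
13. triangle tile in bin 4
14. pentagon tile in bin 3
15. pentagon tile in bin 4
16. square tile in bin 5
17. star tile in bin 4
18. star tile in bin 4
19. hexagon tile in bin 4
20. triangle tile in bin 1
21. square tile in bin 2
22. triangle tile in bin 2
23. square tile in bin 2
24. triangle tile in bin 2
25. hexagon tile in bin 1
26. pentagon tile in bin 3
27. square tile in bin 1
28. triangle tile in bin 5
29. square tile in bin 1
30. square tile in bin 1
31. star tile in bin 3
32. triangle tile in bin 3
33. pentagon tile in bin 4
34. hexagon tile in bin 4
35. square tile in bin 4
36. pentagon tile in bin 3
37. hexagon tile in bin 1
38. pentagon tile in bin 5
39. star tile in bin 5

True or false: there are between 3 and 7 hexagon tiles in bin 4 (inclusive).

False

|hexagon tiles in bin 4| = 2.
The claim requires 3 ≤ 2 ≤ 7, which does not hold.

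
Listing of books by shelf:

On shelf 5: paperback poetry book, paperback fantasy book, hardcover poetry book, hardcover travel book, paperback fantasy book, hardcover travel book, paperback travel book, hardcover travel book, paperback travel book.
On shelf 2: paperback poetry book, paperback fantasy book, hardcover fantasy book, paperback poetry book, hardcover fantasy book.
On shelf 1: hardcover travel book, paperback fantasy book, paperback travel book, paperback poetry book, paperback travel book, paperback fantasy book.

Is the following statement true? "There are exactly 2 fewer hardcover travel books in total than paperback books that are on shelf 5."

hardcover travel books: 4.
paperback books on shelf 5: 5.
The claim requires 5 − 4 (= 1) to equal 2, which does not hold.

False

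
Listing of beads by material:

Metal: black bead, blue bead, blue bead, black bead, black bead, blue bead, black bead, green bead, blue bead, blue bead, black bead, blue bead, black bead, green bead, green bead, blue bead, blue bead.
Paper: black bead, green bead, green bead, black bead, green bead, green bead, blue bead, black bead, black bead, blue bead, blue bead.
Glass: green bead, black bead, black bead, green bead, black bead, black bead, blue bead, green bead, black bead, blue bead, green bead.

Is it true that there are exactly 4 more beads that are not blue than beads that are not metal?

There are 26 beads that are not blue.
There are 22 beads that are not metal.
The claim requires 26 − 22 (= 4) to equal 4, which holds.

True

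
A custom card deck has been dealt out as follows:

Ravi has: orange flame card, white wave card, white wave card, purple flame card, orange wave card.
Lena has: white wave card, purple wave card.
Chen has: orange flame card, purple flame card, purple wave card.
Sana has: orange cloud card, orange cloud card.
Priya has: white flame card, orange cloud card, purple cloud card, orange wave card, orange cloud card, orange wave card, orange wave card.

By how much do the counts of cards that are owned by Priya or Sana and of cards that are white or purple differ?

0

cards owned by Priya or Sana: 9. cards that are white or purple: 9.
|9 − 9| = 9 − 9 = 0.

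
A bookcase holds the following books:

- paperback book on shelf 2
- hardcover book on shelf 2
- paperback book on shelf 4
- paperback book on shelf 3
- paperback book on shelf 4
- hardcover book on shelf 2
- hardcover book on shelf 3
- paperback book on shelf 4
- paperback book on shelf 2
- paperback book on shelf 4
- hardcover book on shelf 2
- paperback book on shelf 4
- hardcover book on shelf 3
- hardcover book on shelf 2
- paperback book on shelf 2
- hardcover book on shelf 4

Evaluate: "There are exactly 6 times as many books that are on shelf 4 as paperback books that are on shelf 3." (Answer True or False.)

True

|books on shelf 4| = 6.
|paperback books on shelf 3| = 1.
The claim requires 6 = 6 × 1 = 6, which holds.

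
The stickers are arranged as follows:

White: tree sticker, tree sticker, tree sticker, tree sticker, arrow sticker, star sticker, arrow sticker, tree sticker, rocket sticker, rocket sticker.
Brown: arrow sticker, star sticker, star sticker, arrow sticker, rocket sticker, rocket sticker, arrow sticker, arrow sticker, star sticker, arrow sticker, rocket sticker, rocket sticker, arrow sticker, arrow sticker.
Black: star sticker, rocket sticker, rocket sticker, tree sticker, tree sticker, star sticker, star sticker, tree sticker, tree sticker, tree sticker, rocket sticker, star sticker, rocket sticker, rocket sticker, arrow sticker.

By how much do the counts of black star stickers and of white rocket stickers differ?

black star stickers: 4. white rocket stickers: 2.
|4 − 2| = 4 − 2 = 2.

2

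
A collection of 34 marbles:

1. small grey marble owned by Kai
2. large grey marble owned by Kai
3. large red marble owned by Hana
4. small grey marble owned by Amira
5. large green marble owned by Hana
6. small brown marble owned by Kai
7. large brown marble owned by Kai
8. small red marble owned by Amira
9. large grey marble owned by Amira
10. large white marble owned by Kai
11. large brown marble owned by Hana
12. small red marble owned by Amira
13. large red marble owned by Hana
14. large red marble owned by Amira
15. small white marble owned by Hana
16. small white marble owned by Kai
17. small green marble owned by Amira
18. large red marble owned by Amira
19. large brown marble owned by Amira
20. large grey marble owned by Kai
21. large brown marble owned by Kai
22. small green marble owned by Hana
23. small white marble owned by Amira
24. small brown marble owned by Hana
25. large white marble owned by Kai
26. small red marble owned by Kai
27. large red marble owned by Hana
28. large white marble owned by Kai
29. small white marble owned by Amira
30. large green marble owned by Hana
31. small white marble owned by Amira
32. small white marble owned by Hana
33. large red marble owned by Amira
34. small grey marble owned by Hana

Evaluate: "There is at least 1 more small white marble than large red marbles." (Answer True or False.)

|small white marbles| = 6.
|large red marbles| = 6.
The claim requires 6 − 6 = 0 ≥ 1, which does not hold.

False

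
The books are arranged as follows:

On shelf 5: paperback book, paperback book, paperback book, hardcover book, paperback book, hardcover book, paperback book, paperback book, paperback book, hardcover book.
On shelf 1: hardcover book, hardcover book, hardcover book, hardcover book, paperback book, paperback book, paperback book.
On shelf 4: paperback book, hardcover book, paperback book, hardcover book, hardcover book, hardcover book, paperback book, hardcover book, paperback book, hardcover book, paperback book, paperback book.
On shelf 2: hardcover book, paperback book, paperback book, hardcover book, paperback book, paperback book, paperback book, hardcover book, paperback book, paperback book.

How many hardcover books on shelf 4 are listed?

6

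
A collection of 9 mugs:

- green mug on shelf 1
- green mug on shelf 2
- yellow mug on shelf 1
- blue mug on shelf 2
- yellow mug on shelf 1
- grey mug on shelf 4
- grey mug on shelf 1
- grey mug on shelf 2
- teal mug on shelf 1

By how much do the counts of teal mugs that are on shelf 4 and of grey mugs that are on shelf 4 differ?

teal mugs on shelf 4: 0. grey mugs on shelf 4: 1.
|0 − 1| = 1 − 0 = 1.

1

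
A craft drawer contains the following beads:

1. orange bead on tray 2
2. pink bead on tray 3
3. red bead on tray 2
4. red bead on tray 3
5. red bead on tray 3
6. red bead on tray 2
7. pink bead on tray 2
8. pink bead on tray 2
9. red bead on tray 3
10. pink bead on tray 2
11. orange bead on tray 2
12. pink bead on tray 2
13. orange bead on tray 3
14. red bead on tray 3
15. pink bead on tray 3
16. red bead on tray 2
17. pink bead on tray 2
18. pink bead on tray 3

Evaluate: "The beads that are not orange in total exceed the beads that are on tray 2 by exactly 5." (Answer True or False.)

True

There are 15 beads that are not orange.
There are 10 beads on tray 2.
The claim requires 15 − 10 (= 5) to equal 5, which holds.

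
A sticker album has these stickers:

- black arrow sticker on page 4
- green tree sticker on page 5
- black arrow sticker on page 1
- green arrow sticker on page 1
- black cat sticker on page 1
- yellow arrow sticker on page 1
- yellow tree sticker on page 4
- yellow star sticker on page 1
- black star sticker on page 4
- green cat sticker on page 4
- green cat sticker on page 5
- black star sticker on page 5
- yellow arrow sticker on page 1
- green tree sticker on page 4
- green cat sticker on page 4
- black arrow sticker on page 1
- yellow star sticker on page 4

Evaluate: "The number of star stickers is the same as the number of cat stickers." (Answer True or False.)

True

star stickers: 4.
cat stickers: 4.
The claim requires 4 = 4, which holds.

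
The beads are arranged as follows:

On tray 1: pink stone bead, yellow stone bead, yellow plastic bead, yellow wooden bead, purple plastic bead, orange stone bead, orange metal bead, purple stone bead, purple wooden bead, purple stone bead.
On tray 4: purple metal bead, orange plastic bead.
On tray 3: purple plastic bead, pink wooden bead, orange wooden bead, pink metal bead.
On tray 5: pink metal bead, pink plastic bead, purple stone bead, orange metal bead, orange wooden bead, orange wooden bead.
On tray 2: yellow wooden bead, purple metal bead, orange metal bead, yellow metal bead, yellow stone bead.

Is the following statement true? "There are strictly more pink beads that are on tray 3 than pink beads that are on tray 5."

|pink beads on tray 3| = 2.
|pink beads on tray 5| = 2.
The claim requires 2 > 2, which does not hold.

False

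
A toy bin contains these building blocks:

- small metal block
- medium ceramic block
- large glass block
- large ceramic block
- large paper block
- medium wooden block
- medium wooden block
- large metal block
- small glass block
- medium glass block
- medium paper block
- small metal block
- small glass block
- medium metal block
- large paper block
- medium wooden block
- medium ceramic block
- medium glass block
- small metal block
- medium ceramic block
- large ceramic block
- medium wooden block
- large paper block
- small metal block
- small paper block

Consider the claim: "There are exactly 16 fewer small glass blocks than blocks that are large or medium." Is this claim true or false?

True

small glass blocks: 2.
blocks that are large or medium: 18.
The claim requires 18 − 2 (= 16) to equal 16, which holds.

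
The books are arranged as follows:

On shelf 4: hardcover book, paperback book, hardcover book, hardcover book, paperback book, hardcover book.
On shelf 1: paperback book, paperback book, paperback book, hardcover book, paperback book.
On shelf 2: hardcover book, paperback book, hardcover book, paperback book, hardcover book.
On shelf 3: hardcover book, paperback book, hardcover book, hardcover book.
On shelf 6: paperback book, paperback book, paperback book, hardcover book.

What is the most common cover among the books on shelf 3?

hardcover

Counts by cover (restricted to books on shelf 3): hardcover 3, paperback 1.
The maximum is 3, held uniquely by hardcover.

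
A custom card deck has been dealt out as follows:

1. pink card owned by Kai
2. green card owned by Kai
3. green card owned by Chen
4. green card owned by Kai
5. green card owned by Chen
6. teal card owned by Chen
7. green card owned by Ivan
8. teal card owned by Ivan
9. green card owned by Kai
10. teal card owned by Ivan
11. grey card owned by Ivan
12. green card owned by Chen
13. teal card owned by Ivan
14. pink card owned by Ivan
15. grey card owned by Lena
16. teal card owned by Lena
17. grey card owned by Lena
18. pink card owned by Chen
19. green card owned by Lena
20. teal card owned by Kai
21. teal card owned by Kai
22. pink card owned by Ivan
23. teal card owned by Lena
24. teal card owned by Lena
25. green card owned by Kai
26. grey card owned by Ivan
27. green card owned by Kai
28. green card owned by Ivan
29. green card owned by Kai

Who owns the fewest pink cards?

Counts by player (restricted to pink cards): Ivan→2, Chen→1, Kai→1, Lena→0.
The minimum is 0, held uniquely by Lena.

Lena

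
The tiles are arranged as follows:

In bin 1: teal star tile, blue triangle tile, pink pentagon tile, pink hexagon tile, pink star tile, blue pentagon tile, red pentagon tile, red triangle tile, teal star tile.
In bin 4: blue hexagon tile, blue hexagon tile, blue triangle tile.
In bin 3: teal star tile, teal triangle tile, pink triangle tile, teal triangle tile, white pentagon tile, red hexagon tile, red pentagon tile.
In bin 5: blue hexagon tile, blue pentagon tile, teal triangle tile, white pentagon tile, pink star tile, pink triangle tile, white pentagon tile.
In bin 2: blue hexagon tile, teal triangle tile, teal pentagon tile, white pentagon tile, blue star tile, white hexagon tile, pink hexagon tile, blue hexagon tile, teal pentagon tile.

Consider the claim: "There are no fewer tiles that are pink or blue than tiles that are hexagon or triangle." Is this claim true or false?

False

|tiles that are pink or blue| = 17.
|tiles that are hexagon or triangle| = 18.
The claim requires 17 ≥ 18, which does not hold.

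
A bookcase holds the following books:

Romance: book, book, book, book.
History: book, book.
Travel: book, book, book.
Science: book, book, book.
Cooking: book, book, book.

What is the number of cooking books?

3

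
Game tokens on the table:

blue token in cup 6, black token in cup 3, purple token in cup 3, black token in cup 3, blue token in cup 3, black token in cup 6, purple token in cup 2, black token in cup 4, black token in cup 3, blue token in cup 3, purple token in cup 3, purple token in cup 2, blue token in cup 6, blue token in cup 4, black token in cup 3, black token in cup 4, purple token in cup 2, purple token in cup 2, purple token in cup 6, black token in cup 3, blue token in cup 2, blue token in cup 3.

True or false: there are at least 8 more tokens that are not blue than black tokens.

False

|tokens that are not blue| = 15.
|black tokens| = 8.
The claim requires 15 − 8 = 7 ≥ 8, which does not hold.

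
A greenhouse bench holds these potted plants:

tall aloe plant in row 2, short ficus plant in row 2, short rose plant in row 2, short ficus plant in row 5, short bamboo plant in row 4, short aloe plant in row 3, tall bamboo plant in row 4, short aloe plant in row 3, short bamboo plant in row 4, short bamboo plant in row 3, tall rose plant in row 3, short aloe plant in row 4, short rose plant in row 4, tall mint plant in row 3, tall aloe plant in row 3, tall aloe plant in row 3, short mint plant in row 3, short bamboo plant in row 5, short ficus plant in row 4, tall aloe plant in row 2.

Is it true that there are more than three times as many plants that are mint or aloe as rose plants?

False

plants that are mint or aloe: 9.
rose plants: 3.
The claim requires 9 > 3 × 3 = 9, which does not hold.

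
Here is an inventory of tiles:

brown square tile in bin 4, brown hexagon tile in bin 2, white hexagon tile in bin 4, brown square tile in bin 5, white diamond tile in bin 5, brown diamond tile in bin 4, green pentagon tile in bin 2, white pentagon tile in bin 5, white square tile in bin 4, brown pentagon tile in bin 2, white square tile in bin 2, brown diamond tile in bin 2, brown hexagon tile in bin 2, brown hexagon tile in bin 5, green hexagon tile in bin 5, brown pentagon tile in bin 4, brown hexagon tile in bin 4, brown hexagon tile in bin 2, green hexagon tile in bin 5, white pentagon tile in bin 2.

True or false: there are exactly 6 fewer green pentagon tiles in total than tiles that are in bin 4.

False

|green pentagon tiles| = 1.
|tiles in bin 4| = 6.
The claim requires 6 − 1 (= 5) to equal 6, which does not hold.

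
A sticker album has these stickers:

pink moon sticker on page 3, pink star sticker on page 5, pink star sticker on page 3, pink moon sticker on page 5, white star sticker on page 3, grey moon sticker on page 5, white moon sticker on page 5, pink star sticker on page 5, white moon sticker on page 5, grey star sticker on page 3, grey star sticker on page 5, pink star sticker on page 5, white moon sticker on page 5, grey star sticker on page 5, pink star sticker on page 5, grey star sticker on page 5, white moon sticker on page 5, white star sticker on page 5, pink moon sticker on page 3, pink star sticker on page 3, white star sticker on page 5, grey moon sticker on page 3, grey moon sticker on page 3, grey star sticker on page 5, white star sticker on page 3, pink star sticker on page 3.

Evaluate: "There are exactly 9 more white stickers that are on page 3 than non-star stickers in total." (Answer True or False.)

white stickers on page 3: 2.
non-star stickers: 10.
The claim requires 2 − 10 (= -8) to equal 9, which does not hold.

False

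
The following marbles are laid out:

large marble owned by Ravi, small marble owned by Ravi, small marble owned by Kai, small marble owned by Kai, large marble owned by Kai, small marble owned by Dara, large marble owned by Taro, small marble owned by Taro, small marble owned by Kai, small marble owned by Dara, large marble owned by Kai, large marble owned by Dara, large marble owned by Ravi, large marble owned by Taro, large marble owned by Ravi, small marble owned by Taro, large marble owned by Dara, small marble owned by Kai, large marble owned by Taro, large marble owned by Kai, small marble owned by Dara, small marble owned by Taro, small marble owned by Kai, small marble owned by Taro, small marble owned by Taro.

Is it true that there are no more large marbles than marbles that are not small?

True

large marbles: 11.
marbles that are not small: 11.
The claim requires 11 ≤ 11, which holds.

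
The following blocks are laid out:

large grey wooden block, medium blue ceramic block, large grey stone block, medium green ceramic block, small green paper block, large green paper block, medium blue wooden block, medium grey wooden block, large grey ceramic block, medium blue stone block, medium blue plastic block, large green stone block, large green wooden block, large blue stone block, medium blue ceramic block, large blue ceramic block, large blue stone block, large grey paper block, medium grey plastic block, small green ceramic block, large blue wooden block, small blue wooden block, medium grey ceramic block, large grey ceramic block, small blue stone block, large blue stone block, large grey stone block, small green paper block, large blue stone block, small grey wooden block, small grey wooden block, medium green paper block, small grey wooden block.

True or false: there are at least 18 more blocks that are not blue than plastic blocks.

There are 20 blocks that are not blue.
There are 2 plastic blocks.
The claim requires 20 − 2 = 18 ≥ 18, which holds.

True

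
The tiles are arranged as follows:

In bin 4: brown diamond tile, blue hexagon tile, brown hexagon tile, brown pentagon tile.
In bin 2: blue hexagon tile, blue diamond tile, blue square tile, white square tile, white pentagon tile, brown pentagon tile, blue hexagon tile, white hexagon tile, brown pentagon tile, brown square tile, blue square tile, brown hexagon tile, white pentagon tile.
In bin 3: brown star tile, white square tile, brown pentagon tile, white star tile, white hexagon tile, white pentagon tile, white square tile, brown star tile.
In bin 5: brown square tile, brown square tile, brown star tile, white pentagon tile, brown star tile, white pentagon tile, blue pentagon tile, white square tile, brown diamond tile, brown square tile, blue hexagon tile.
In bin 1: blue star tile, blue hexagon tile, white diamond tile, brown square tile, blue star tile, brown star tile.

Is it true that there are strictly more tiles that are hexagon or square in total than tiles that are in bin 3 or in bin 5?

True

|tiles that are hexagon or square| = 20.
|tiles in bin 3 or in bin 5| = 19.
The claim requires 20 > 19, which holds.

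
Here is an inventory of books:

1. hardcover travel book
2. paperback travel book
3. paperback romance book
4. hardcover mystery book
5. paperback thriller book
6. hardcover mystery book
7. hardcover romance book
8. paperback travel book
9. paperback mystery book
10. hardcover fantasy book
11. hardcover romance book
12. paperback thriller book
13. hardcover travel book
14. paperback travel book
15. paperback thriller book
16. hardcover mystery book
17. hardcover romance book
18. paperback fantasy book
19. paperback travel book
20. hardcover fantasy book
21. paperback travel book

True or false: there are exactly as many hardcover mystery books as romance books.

|hardcover mystery books| = 3.
|romance books| = 4.
The claim requires 3 = 4, which does not hold.

False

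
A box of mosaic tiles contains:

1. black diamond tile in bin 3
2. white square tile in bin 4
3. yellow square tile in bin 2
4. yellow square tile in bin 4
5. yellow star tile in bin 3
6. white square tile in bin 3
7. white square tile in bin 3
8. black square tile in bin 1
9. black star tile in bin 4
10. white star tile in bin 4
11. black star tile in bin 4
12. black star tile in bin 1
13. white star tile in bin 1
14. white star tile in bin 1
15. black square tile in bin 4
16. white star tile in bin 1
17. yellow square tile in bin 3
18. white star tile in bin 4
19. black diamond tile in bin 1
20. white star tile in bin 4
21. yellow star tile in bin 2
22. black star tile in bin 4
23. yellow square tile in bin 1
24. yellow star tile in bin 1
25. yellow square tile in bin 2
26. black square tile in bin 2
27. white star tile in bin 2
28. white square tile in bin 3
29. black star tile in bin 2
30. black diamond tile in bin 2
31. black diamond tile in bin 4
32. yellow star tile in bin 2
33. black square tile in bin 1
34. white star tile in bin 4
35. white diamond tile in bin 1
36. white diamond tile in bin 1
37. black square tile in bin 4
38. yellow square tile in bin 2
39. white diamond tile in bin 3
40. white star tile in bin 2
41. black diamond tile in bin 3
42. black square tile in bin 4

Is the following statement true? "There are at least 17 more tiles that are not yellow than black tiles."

|tiles that are not yellow| = 32.
|black tiles| = 16.
The claim requires 32 − 16 = 16 ≥ 17, which does not hold.

False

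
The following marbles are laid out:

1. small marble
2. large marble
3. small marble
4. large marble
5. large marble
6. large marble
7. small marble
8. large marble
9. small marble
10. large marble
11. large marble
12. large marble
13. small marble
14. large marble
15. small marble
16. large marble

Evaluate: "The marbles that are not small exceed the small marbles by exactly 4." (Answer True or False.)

|marbles that are not small| = 10.
|small marbles| = 6.
The claim requires 10 − 6 (= 4) to equal 4, which holds.

True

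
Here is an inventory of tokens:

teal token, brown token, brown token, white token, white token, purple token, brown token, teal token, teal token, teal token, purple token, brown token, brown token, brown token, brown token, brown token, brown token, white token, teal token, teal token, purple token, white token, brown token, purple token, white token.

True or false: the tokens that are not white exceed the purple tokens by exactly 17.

|tokens that are not white| = 20.
|purple tokens| = 4.
The claim requires 20 − 4 (= 16) to equal 17, which does not hold.

False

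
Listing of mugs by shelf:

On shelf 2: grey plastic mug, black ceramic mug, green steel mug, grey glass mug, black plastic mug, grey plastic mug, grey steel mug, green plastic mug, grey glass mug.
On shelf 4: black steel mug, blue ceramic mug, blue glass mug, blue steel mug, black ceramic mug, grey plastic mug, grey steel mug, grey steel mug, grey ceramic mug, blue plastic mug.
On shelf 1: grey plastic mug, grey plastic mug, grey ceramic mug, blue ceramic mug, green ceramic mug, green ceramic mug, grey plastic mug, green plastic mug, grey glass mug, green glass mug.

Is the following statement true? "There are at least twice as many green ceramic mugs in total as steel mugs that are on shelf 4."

False

There are 2 green ceramic mugs.
There are 4 steel mugs on shelf 4.
The claim requires 2 ≥ 2 × 4 = 8, which does not hold.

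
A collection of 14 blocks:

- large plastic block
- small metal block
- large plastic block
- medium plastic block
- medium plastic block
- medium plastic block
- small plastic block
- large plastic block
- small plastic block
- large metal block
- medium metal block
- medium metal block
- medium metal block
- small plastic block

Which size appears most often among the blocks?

Counts by size: medium 6, small 4, large 4.
The maximum is 6, held uniquely by medium.

medium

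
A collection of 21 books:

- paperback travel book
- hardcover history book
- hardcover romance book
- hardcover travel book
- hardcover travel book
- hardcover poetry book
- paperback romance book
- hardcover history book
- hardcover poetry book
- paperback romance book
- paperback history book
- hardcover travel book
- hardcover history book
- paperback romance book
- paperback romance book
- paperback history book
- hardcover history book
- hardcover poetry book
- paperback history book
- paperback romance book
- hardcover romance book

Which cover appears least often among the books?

Counts by cover: hardcover 12, paperback 9.
The minimum is 9, held uniquely by paperback.

paperback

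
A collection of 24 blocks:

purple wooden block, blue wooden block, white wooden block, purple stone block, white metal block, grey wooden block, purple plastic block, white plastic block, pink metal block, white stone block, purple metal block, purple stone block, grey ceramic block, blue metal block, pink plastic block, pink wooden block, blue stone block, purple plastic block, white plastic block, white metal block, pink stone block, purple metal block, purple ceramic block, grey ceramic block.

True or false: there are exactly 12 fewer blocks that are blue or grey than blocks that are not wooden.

|blocks that are blue or grey| = 6.
|blocks that are not wooden| = 19.
The claim requires 19 − 6 (= 13) to equal 12, which does not hold.

False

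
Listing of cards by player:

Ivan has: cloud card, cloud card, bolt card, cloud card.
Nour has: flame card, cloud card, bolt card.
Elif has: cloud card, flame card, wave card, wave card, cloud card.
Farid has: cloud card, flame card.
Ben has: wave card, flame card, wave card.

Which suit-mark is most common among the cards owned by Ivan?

cloud

Counts by suit-mark (restricted to cards owned by Ivan): cloud 3, bolt 1.
The maximum is 3, held uniquely by cloud.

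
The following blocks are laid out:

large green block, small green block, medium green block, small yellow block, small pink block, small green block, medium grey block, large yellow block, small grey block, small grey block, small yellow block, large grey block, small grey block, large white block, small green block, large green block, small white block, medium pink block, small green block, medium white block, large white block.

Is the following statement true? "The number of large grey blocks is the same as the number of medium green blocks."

large grey blocks: 1.
medium green blocks: 1.
The claim requires 1 = 1, which holds.

True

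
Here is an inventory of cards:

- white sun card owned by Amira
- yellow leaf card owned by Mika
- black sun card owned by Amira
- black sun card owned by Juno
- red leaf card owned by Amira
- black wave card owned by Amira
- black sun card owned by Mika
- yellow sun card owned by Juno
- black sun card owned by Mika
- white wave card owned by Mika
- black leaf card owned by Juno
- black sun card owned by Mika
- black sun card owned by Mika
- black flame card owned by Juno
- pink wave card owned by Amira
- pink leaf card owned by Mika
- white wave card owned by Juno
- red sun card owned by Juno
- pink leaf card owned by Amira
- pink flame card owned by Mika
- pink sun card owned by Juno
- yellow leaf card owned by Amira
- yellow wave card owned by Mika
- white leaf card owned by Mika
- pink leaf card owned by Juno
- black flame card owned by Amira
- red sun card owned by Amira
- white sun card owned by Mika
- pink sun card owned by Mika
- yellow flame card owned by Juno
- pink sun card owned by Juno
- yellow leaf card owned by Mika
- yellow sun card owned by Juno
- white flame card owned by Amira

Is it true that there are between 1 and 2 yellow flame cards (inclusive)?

True

yellow flame cards: 1.
The claim requires 1 ≤ 1 ≤ 2, which holds.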